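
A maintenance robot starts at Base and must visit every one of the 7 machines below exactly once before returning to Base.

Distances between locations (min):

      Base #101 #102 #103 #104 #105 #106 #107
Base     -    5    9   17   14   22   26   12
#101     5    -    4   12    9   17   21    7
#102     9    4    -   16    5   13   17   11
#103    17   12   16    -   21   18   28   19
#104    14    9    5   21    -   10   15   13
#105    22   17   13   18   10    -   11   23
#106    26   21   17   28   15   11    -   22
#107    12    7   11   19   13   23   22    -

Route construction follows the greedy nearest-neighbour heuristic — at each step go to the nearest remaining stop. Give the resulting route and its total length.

Nearest-neighbour total = 93 min; route Base → #101 → #102 → #104 → #105 → #106 → #107 → #103 → Base.

From Base: distances to unvisited — #101=5, #102=9, #107=12, #104=14, #103=17, #105=22, #106=26. Nearest is #101 (5).
From #101: distances to unvisited — #102=4, #107=7, #104=9, #103=12, #105=17, #106=21. Nearest is #102 (4).
From #102: distances to unvisited — #104=5, #107=11, #105=13, #103=16, #106=17. Nearest is #104 (5).
From #104: distances to unvisited — #105=10, #107=13, #106=15, #103=21. Nearest is #105 (10).
From #105: distances to unvisited — #106=11, #103=18, #107=23. Nearest is #106 (11).
From #106: distances to unvisited — #107=22, #103=28. Nearest is #107 (22).
From #107: distances to unvisited — #103=19. Nearest is #103 (19).
Return #103→Base: 17.
Total = 5 + 4 + 5 + 10 + 11 + 22 + 19 + 17 = 93.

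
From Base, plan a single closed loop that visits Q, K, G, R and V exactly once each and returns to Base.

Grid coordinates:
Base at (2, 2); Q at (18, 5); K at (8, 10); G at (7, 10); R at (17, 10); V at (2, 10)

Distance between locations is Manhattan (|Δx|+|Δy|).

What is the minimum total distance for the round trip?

Shortest round trip = 48.

There are 60 distinct closed tours to check (reversals are equivalent).
Base - Q - K - G - R - V - Base: 19+15+1+10+15+8 = 68
Base - Q - K - G - V - R - Base: 19+15+1+5+15+23 = 78
Base - Q - K - R - G - V - Base: 19+15+9+10+5+8 = 66
Base - Q - K - R - V - G - Base: 19+15+9+15+5+13 = 76
Base - Q - K - V - G - R - Base: 19+15+6+5+10+23 = 78
Base - Q - K - V - R - G - Base: 19+15+6+15+10+13 = 78
Base - Q - G - K - R - V - Base: 19+16+1+9+15+8 = 68
Base - Q - G - K - V - R - Base: 19+16+1+6+15+23 = 80
Base - Q - G - R - K - V - Base: 19+16+10+9+6+8 = 68
Base - Q - G - R - V - K - Base: 19+16+10+15+6+14 = 80
Base - Q - G - V - K - R - Base: 19+16+5+6+9+23 = 78
Base - Q - G - V - R - K - Base: 19+16+5+15+9+14 = 78
Base - Q - R - K - G - V - Base: 19+6+9+1+5+8 = 48
Base - Q - R - K - V - G - Base: 19+6+9+6+5+13 = 58
… (46 more)
The minimum is 48.
One optimal route: Base → Q → R → K → G → V → Base (or its reverse).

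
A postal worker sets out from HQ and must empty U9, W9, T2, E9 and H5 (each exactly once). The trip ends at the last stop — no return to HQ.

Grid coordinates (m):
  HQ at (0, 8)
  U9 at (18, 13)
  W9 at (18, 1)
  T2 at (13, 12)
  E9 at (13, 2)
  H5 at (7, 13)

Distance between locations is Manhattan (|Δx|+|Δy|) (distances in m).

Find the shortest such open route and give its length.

43 m — the minimum one-way total.

There are 5! = 120 possible orderings.
HQ→U9→W9→T2→E9→H5: 23+12+16+10+17 = 78
HQ→U9→W9→T2→H5→E9: 23+12+16+7+17 = 75
HQ→U9→W9→E9→T2→H5: 23+12+6+10+7 = 58
HQ→U9→W9→E9→H5→T2: 23+12+6+17+7 = 65
HQ→U9→W9→H5→T2→E9: 23+12+23+7+10 = 75
HQ→U9→W9→H5→E9→T2: 23+12+23+17+10 = 85
HQ→U9→T2→W9→E9→H5: 23+6+16+6+17 = 68
HQ→U9→T2→W9→H5→E9: 23+6+16+23+17 = 85
HQ→U9→T2→E9→W9→H5: 23+6+10+6+23 = 68
HQ→U9→T2→E9→H5→W9: 23+6+10+17+23 = 79
HQ→U9→T2→H5→W9→E9: 23+6+7+23+6 = 65
HQ→U9→T2→H5→E9→W9: 23+6+7+17+6 = 59
HQ→U9→E9→W9→T2→H5: 23+16+6+16+7 = 68
HQ→U9→E9→W9→H5→T2: 23+16+6+23+7 = 75
… (106 more)
HQ→H5→T2→U9→W9→E9: 12+7+6+12+6 = 43  ← best
The minimum is 43.
One shortest path: HQ → H5 → T2 → U9 → W9 → E9.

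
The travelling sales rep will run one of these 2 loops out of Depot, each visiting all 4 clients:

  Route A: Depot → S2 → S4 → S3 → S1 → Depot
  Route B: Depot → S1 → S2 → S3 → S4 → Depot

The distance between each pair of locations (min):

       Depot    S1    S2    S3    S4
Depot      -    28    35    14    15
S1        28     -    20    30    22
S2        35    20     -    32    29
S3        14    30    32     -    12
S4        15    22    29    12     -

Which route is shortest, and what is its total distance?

Shortest is Route B, total 107 min.

Route A: 35 + 29 + 12 + 30 + 28 = 134
Route B: 28 + 20 + 32 + 12 + 15 = 107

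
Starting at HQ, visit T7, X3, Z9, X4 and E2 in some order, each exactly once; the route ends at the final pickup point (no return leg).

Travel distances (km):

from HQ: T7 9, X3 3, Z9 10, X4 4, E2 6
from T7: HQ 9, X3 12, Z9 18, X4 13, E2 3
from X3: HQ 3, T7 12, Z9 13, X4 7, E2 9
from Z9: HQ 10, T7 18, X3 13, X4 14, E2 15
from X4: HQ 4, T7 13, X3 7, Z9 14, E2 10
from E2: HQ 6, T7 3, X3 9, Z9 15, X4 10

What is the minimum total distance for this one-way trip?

Shortest open route: 41 km.

There are 5! = 120 possible orderings.
HQ → T7 → X3 → Z9 → X4 → E2: 9+12+13+14+10 = 58
HQ → T7 → X3 → Z9 → E2 → X4: 9+12+13+15+10 = 59
HQ → T7 → X3 → X4 → Z9 → E2: 9+12+7+14+15 = 57
HQ → T7 → X3 → X4 → E2 → Z9: 9+12+7+10+15 = 53
HQ → T7 → X3 → E2 → Z9 → X4: 9+12+9+15+14 = 59
HQ → T7 → X3 → E2 → X4 → Z9: 9+12+9+10+14 = 54
HQ → T7 → Z9 → X3 → X4 → E2: 9+18+13+7+10 = 57
HQ → T7 → Z9 → X3 → E2 → X4: 9+18+13+9+10 = 59
HQ → T7 → Z9 → X4 → X3 → E2: 9+18+14+7+9 = 57
HQ → T7 → Z9 → X4 → E2 → X3: 9+18+14+10+9 = 60
HQ → T7 → Z9 → E2 → X3 → X4: 9+18+15+9+7 = 58
HQ → T7 → Z9 → E2 → X4 → X3: 9+18+15+10+7 = 59
HQ → T7 → X4 → X3 → Z9 → E2: 9+13+7+13+15 = 57
HQ → T7 → X4 → X3 → E2 → Z9: 9+13+7+9+15 = 53
… (106 more)
HQ → X3 → X4 → T7 → E2 → Z9: 3+7+13+3+15 = 41  ← best
The minimum is 41.
One shortest path: HQ → X3 → X4 → T7 → E2 → Z9.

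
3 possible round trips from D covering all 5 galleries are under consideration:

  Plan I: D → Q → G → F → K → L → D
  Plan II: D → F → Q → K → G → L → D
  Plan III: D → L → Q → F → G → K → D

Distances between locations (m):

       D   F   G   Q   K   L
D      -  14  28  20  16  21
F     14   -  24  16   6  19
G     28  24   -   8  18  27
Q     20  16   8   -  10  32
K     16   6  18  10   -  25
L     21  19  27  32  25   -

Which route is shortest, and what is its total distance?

Shortest is Plan I, total 104 m.

Plan I: 20 + 8 + 24 + 6 + 25 + 21 = 104
Plan II: 14 + 16 + 10 + 18 + 27 + 21 = 106
Plan III: 21 + 32 + 16 + 24 + 18 + 16 = 127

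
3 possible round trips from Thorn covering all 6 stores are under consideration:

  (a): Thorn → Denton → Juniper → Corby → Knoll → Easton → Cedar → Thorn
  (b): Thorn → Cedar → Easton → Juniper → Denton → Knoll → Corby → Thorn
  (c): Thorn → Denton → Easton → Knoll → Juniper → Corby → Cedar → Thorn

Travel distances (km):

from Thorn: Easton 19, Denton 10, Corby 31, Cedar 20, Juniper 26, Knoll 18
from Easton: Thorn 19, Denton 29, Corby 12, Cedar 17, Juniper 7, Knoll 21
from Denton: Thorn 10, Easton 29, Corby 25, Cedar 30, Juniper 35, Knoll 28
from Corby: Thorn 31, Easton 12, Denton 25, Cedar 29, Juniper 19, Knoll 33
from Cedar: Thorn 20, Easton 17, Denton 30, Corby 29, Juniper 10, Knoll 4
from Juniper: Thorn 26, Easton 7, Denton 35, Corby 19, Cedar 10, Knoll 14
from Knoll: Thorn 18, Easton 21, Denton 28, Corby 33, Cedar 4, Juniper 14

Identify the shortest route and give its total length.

(a): 10 + 35 + 19 + 33 + 21 + 17 + 20 = 155
(b): 20 + 17 + 7 + 35 + 28 + 33 + 31 = 171
(c): 10 + 29 + 21 + 14 + 19 + 29 + 20 = 142

Shortest is (c), total 142 km.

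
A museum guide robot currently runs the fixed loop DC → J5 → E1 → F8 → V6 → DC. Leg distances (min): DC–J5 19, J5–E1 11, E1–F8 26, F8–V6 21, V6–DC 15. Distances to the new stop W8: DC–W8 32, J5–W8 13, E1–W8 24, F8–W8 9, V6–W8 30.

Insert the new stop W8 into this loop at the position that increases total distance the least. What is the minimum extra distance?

+7 min — insert W8 between E1 and F8.

Insertion cost between consecutive stops i–j is d(i,W8) + d(W8,j) − d(i,j):
  between DC and J5: 32 + 13 − 19 = 26
  between J5 and E1: 13 + 24 − 11 = 26
  between E1 and F8: 24 + 9 − 26 = 7
  between F8 and V6: 9 + 30 − 21 = 18
  between V6 and DC: 30 + 32 − 15 = 47
Cheapest insertion is between E1 and F8, adding 7.
New total = 92 + 7 = 99.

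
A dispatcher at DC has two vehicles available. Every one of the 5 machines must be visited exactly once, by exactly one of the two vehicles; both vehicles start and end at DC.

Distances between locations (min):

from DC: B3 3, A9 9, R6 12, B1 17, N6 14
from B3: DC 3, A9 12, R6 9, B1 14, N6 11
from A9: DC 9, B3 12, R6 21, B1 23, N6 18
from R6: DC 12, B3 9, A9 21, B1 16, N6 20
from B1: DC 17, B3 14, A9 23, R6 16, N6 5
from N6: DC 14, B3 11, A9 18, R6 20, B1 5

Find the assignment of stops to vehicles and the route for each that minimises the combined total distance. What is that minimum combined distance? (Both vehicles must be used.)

Minimum combined distance: 65 min.

There are 2^4 − 1 = 15 ways to divide the 5 stops into two non-empty groups. For each, the best each vehicle can do is its own shortest tour through its group:
  {B3} + {A9, R6, B1, N6}: 6 + 60 = 66
  {A9} + {B3, R6, B1, N6}: 18 + 47 = 65
  {B3, A9} + {R6, B1, N6}: 24 + 47 = 71
  {R6} + {B3, A9, B1, N6}: 24 + 49 = 73
  {B3, R6} + {A9, B1, N6}: 24 + 49 = 73
  {A9, R6} + {B3, B1, N6}: 42 + 36 = 78
  … (15 splits in total)
Best: vehicle 1 DC → A9 → DC = 18; vehicle 2 DC → B3 → R6 → B1 → N6 → DC = 47; combined 65.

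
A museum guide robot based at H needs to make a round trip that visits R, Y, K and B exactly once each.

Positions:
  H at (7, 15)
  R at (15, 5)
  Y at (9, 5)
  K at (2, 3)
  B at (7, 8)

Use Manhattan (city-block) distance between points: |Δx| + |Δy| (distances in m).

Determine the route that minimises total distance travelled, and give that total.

With 4 stops there are 4!/2 = 12 distinct round trips (a route and its reverse cost the same).
H → R → Y → K → B → H: 18+6+9+10+7 = 50
H → R → Y → B → K → H: 18+6+5+10+17 = 56
H → R → K → Y → B → H: 18+15+9+5+7 = 54
H → R → K → B → Y → H: 18+15+10+5+12 = 60
H → R → B → Y → K → H: 18+11+5+9+17 = 60
H → R → B → K → Y → H: 18+11+10+9+12 = 60
H → Y → R → K → B → H: 12+6+15+10+7 = 50
H → Y → R → B → K → H: 12+6+11+10+17 = 56
H → Y → K → R → B → H: 12+9+15+11+7 = 54
H → Y → B → R → K → H: 12+5+11+15+17 = 60
H → K → R → Y → B → H: 17+15+6+5+7 = 50
H → K → Y → R → B → H: 17+9+6+11+7 = 50
The minimum is 50.
One optimal route: H → R → Y → K → B → H (or its reverse).

50 m — the shortest possible round trip.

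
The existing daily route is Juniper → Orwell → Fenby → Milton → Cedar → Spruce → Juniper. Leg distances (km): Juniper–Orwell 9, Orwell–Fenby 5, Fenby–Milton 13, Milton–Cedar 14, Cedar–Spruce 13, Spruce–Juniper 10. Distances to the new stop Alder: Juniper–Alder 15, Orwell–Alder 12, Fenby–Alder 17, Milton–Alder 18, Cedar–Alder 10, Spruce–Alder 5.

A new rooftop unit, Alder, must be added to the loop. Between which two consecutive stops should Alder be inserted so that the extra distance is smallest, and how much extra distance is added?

Insertion cost between consecutive stops i–j is d(i,Alder) + d(Alder,j) − d(i,j):
  between Juniper and Orwell: 15 + 12 − 9 = 18
  between Orwell and Fenby: 12 + 17 − 5 = 24
  between Fenby and Milton: 17 + 18 − 13 = 22
  between Milton and Cedar: 18 + 10 − 14 = 14
  between Cedar and Spruce: 10 + 5 − 13 = 2
  between Spruce and Juniper: 5 + 15 − 10 = 10
Cheapest insertion is between Cedar and Spruce, adding 2.
New total = 64 + 2 = 66.

+2 km — insert Alder between Cedar and Spruce.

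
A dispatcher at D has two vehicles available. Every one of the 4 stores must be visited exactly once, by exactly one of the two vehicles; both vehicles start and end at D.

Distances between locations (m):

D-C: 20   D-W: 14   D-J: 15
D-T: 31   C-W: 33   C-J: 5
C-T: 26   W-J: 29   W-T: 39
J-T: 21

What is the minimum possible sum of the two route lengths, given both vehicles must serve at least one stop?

There are 2^3 − 1 = 7 ways to divide the 4 stops into two non-empty groups. For each, the best each vehicle can do is its own shortest tour through its group:
  {C} + {W, J, T}: 40 + 89 = 129
  {W} + {C, J, T}: 28 + 77 = 105
  {C, W} + {J, T}: 67 + 67 = 134
  {J} + {C, W, T}: 30 + 99 = 129
  {C, J} + {W, T}: 40 + 84 = 124
  {W, J} + {C, T}: 58 + 77 = 135
  … (7 splits in total)
Best: vehicle 1 D → W → D = 28; vehicle 2 D → C → J → T → D = 77; combined 105.

105 m — the smallest possible combined total.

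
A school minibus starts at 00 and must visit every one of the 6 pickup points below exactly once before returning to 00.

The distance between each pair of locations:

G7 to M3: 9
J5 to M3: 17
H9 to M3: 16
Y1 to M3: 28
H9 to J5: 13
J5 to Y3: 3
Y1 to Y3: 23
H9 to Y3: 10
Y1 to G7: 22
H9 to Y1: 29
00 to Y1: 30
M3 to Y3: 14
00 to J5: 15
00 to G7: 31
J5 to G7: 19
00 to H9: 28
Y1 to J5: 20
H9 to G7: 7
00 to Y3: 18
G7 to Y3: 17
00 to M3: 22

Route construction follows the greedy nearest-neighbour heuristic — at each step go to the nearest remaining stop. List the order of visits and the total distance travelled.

00 → [J5:15 / Y3:18 / M3:22 / H9:28 / Y1:30 / G7:31] → J5 (15)
J5 → [Y3:3 / H9:13 / M3:17 / G7:19 / Y1:20] → Y3 (3)
Y3 → [H9:10 / M3:14 / G7:17 / Y1:23] → H9 (10)
H9 → [G7:7 / M3:16 / Y1:29] → G7 (7)
G7 → [M3:9 / Y1:22] → M3 (9)
M3 → [Y1:28] → Y1 (28)
Return Y1→00: 30.
Total = 15 + 3 + 10 + 7 + 9 + 28 + 30 = 102.

Total distance 102 via the nearest-neighbour route 00 → J5 → Y3 → H9 → G7 → M3 → Y1 → 00.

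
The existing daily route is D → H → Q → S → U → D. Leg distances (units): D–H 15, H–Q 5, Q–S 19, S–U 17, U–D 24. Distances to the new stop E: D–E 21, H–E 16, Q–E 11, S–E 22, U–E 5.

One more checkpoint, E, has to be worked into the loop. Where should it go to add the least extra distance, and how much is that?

Insertion cost between consecutive stops i–j is d(i,E) + d(E,j) − d(i,j):
  between D and H: 21 + 16 − 15 = 22
  between H and Q: 16 + 11 − 5 = 22
  between Q and S: 11 + 22 − 19 = 14
  between S and U: 22 + 5 − 17 = 10
  between U and D: 5 + 21 − 24 = 2
Cheapest insertion is between U and D, adding 2.
New total = 80 + 2 = 82.

Minimum extra distance: 2, inserting E between U and D.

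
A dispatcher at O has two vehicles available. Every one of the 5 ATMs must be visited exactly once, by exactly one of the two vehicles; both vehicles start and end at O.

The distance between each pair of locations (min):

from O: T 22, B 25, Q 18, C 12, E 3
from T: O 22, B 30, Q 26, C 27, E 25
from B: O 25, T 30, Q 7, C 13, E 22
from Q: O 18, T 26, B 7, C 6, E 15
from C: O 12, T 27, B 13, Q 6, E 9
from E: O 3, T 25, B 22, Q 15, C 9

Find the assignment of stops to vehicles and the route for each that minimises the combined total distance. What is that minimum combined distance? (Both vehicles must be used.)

There are 2^4 − 1 = 15 ways to divide the 5 stops into two non-empty groups. For each, the best each vehicle can do is its own shortest tour through its group:
  {T} + {B, Q, C, E}: 44 + 50 = 94
  {B} + {T, Q, C, E}: 50 + 66 = 116
  {T, B} + {Q, C, E}: 77 + 36 = 113
  {Q} + {T, B, C, E}: 36 + 77 = 113
  {T, Q} + {B, C, E}: 66 + 50 = 116
  {B, Q} + {T, C, E}: 50 + 61 = 111
  … (15 splits in total)
  {T, B, Q, C} + {E}: 77 + 6 = 83  ← best
Best: vehicle 1 O → T → B → Q → C → O = 77; vehicle 2 O → E → O = 6; combined 83.

83 min — the smallest possible combined total.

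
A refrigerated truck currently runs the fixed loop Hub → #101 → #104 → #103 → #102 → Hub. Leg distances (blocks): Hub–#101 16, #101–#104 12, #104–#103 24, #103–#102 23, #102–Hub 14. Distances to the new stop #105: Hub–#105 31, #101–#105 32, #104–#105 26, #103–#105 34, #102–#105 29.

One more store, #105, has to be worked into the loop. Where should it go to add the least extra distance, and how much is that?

+36 blocks — insert #105 between #104 and #103.

Insertion cost between consecutive stops i–j is d(i,#105) + d(#105,j) − d(i,j):
  between Hub and #101: 31 + 32 − 16 = 47
  between #101 and #104: 32 + 26 − 12 = 46
  between #104 and #103: 26 + 34 − 24 = 36
  between #103 and #102: 34 + 29 − 23 = 40
  between #102 and Hub: 29 + 31 − 14 = 46
Cheapest insertion is between #104 and #103, adding 36.
New total = 89 + 36 = 125.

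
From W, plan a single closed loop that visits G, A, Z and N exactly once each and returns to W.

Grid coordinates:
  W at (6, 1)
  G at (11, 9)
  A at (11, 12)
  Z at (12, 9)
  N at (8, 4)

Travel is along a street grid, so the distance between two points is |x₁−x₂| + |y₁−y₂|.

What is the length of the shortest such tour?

There are 12 distinct closed tours to check (reversals are equivalent).
W → G → A → Z → N → W: 13+3+4+9+5 = 34
W → G → A → N → Z → W: 13+3+11+9+14 = 50
W → G → Z → A → N → W: 13+1+4+11+5 = 34
W → G → Z → N → A → W: 13+1+9+11+16 = 50
W → G → N → A → Z → W: 13+8+11+4+14 = 50
W → G → N → Z → A → W: 13+8+9+4+16 = 50
W → A → G → Z → N → W: 16+3+1+9+5 = 34
W → A → G → N → Z → W: 16+3+8+9+14 = 50
W → A → Z → G → N → W: 16+4+1+8+5 = 34
W → A → N → G → Z → W: 16+11+8+1+14 = 50
W → Z → G → A → N → W: 14+1+3+11+5 = 34
W → Z → A → G → N → W: 14+4+3+8+5 = 34
The minimum is 34.
One optimal route: W → G → A → Z → N → W (or its reverse).

Shortest round trip = 34.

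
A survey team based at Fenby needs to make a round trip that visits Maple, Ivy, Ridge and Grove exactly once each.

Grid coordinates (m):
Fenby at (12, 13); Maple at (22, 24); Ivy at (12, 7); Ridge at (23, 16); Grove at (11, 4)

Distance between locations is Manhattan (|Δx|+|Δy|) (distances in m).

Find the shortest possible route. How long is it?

Fenby-Maple-Ivy-Ridge-Grove-Fenby: 21+27+20+24+10 = 102
Fenby-Maple-Ivy-Grove-Ridge-Fenby: 21+27+4+24+14 = 90
Fenby-Maple-Ridge-Ivy-Grove-Fenby: 21+9+20+4+10 = 64
Fenby-Maple-Ridge-Grove-Ivy-Fenby: 21+9+24+4+6 = 64
Fenby-Maple-Grove-Ivy-Ridge-Fenby: 21+31+4+20+14 = 90
Fenby-Maple-Grove-Ridge-Ivy-Fenby: 21+31+24+20+6 = 102
Fenby-Ivy-Maple-Ridge-Grove-Fenby: 6+27+9+24+10 = 76
Fenby-Ivy-Maple-Grove-Ridge-Fenby: 6+27+31+24+14 = 102
Fenby-Ivy-Ridge-Maple-Grove-Fenby: 6+20+9+31+10 = 76
Fenby-Ivy-Grove-Maple-Ridge-Fenby: 6+4+31+9+14 = 64
Fenby-Ridge-Maple-Ivy-Grove-Fenby: 14+9+27+4+10 = 64
Fenby-Ridge-Ivy-Maple-Grove-Fenby: 14+20+27+31+10 = 102
The minimum is 64.
One optimal route: Fenby → Maple → Ridge → Ivy → Grove → Fenby (or its reverse).

64 m — the shortest possible round trip.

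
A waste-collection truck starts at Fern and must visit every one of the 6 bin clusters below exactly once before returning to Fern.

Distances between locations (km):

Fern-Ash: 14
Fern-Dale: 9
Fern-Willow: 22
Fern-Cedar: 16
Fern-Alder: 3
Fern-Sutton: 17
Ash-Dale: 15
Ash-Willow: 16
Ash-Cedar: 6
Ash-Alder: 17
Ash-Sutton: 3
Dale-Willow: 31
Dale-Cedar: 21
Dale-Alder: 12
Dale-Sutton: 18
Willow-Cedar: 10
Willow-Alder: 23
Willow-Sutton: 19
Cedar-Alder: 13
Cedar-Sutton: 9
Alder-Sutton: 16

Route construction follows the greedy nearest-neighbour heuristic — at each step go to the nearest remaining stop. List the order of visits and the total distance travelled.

Nearest-neighbour total = 74 km; route Fern → Alder → Dale → Ash → Sutton → Cedar → Willow → Fern.

From Fern: distances to unvisited — Alder=3, Dale=9, Ash=14, Cedar=16, Sutton=17, Willow=22. Nearest is Alder (3).
From Alder: distances to unvisited — Dale=12, Cedar=13, Sutton=16, Ash=17, Willow=23. Nearest is Dale (12).
From Dale: distances to unvisited — Ash=15, Sutton=18, Cedar=21, Willow=31. Nearest is Ash (15).
From Ash: distances to unvisited — Sutton=3, Cedar=6, Willow=16. Nearest is Sutton (3).
From Sutton: distances to unvisited — Cedar=9, Willow=19. Nearest is Cedar (9).
From Cedar: distances to unvisited — Willow=10. Nearest is Willow (10).
Return Willow→Fern: 22.
Total = 3 + 12 + 15 + 3 + 9 + 10 + 22 = 74.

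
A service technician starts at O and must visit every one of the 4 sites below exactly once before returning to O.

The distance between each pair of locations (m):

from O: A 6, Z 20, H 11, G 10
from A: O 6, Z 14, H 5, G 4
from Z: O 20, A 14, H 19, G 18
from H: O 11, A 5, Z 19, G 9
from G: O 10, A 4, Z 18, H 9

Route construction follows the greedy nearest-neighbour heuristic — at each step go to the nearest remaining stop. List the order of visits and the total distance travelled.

Total distance 58 m via the nearest-neighbour route O → A → G → H → Z → O.

O → [A:6 / G:10 / H:11 / Z:20] → A (6)
A → [G:4 / H:5 / Z:14] → G (4)
G → [H:9 / Z:18] → H (9)
H → [Z:19] → Z (19)
Return Z→O: 20.
Total = 6 + 4 + 9 + 19 + 20 = 58.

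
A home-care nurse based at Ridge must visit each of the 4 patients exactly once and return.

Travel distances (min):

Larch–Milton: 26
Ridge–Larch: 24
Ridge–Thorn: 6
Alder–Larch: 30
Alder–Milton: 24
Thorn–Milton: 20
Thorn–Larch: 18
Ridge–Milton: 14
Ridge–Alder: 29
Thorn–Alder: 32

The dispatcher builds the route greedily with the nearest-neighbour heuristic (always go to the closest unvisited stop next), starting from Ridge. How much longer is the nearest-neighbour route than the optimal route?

Excess over optimum: 11 min.

From Ridge: Thorn=6, Milton=14, Larch=24, Alder=29 → choose Thorn (6).
From Thorn: Larch=18, Milton=20, Alder=32 → choose Larch (18).
From Larch: Milton=26, Alder=30 → choose Milton (26).
From Milton: Alder=24 → choose Alder (24).
NN route Ridge → Thorn → Larch → Milton → Alder → Ridge costs 103.
Optimal: Ridge → Thorn → Larch → Alder → Milton → Ridge costs 92 (by enumerating all 12 distinct tours).
Excess = 103 − 92 = 11.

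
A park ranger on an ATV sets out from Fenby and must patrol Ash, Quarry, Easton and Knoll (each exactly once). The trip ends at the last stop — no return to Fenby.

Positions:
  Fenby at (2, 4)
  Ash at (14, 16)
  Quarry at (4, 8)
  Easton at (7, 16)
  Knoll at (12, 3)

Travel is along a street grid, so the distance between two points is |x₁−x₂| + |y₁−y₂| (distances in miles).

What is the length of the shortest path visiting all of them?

There are 4! = 24 possible orderings.
Fenby→Ash→Quarry→Easton→Knoll: 24+18+11+18 = 71
Fenby→Ash→Quarry→Knoll→Easton: 24+18+13+18 = 73
Fenby→Ash→Easton→Quarry→Knoll: 24+7+11+13 = 55
Fenby→Ash→Easton→Knoll→Quarry: 24+7+18+13 = 62
Fenby→Ash→Knoll→Quarry→Easton: 24+15+13+11 = 63
Fenby→Ash→Knoll→Easton→Quarry: 24+15+18+11 = 68
Fenby→Quarry→Ash→Easton→Knoll: 6+18+7+18 = 49
Fenby→Quarry→Ash→Knoll→Easton: 6+18+15+18 = 57
Fenby→Quarry→Easton→Ash→Knoll: 6+11+7+15 = 39
Fenby→Quarry→Easton→Knoll→Ash: 6+11+18+15 = 50
Fenby→Quarry→Knoll→Ash→Easton: 6+13+15+7 = 41
Fenby→Quarry→Knoll→Easton→Ash: 6+13+18+7 = 44
Fenby→Easton→Ash→Quarry→Knoll: 17+7+18+13 = 55
Fenby→Easton→Ash→Knoll→Quarry: 17+7+15+13 = 52
… (10 more)
The minimum is 39.
One shortest path: Fenby → Quarry → Easton → Ash → Knoll.

39 miles — the minimum one-way total.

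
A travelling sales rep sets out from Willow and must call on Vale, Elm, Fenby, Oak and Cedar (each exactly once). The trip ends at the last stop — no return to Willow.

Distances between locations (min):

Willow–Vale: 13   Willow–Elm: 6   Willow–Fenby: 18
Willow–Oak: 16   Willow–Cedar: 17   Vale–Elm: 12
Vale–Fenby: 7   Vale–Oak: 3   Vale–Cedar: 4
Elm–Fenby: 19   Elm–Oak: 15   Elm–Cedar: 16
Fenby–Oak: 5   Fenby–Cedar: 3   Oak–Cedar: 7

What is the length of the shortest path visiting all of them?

29 min — the minimum one-way total.

There are 5! = 120 possible orderings.
Willow→Vale→Elm→Fenby→Oak→Cedar: 13+12+19+5+7 = 56
Willow→Vale→Elm→Fenby→Cedar→Oak: 13+12+19+3+7 = 54
Willow→Vale→Elm→Oak→Fenby→Cedar: 13+12+15+5+3 = 48
Willow→Vale→Elm→Oak→Cedar→Fenby: 13+12+15+7+3 = 50
Willow→Vale→Elm→Cedar→Fenby→Oak: 13+12+16+3+5 = 49
Willow→Vale→Elm→Cedar→Oak→Fenby: 13+12+16+7+5 = 53
Willow→Vale→Fenby→Elm→Oak→Cedar: 13+7+19+15+7 = 61
Willow→Vale→Fenby→Elm→Cedar→Oak: 13+7+19+16+7 = 62
Willow→Vale→Fenby→Oak→Elm→Cedar: 13+7+5+15+16 = 56
Willow→Vale→Fenby→Oak→Cedar→Elm: 13+7+5+7+16 = 48
Willow→Vale→Fenby→Cedar→Elm→Oak: 13+7+3+16+15 = 54
Willow→Vale→Fenby→Cedar→Oak→Elm: 13+7+3+7+15 = 45
Willow→Vale→Oak→Elm→Fenby→Cedar: 13+3+15+19+3 = 53
Willow→Vale→Oak→Elm→Cedar→Fenby: 13+3+15+16+3 = 50
… (106 more)
Willow→Elm→Vale→Oak→Fenby→Cedar: 6+12+3+5+3 = 29  ← best
The minimum is 29.
One shortest path: Willow → Elm → Vale → Oak → Fenby → Cedar.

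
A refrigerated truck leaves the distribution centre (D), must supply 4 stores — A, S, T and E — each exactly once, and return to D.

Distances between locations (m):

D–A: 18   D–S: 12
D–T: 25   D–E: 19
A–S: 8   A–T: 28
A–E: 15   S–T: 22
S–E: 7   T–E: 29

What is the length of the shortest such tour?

There are 12 distinct closed tours to check (reversals are equivalent).
D → A → S → T → E → D: 18+8+22+29+19 = 96
D → A → S → E → T → D: 18+8+7+29+25 = 87
D → A → T → S → E → D: 18+28+22+7+19 = 94
D → A → T → E → S → D: 18+28+29+7+12 = 94
D → A → E → S → T → D: 18+15+7+22+25 = 87
D → A → E → T → S → D: 18+15+29+22+12 = 96
D → S → A → T → E → D: 12+8+28+29+19 = 96
D → S → A → E → T → D: 12+8+15+29+25 = 89
D → S → T → A → E → D: 12+22+28+15+19 = 96
D → S → E → A → T → D: 12+7+15+28+25 = 87
D → T → A → S → E → D: 25+28+8+7+19 = 87
D → T → S → A → E → D: 25+22+8+15+19 = 89
The minimum is 87.
One optimal route: D → A → S → E → T → D (or its reverse).

87 m — the shortest possible round trip.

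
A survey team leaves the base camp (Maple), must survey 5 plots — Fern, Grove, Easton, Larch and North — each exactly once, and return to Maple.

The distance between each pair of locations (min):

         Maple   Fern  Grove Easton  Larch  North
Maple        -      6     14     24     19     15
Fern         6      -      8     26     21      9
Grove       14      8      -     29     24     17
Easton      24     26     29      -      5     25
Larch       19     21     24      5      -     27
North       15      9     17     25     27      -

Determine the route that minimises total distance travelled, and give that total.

Shortest round trip = 80 min.

Maple-Fern-Grove-Easton-Larch-North-Maple: 6+8+29+5+27+15 = 90
Maple-Fern-Grove-Easton-North-Larch-Maple: 6+8+29+25+27+19 = 114
Maple-Fern-Grove-Larch-Easton-North-Maple: 6+8+24+5+25+15 = 83
Maple-Fern-Grove-Larch-North-Easton-Maple: 6+8+24+27+25+24 = 114
Maple-Fern-Grove-North-Easton-Larch-Maple: 6+8+17+25+5+19 = 80
Maple-Fern-Grove-North-Larch-Easton-Maple: 6+8+17+27+5+24 = 87
Maple-Fern-Easton-Grove-Larch-North-Maple: 6+26+29+24+27+15 = 127
Maple-Fern-Easton-Grove-North-Larch-Maple: 6+26+29+17+27+19 = 124
Maple-Fern-Easton-Larch-Grove-North-Maple: 6+26+5+24+17+15 = 93
Maple-Fern-Easton-Larch-North-Grove-Maple: 6+26+5+27+17+14 = 95
Maple-Fern-Easton-North-Grove-Larch-Maple: 6+26+25+17+24+19 = 117
Maple-Fern-Easton-North-Larch-Grove-Maple: 6+26+25+27+24+14 = 122
Maple-Fern-Larch-Grove-Easton-North-Maple: 6+21+24+29+25+15 = 120
Maple-Fern-Larch-Grove-North-Easton-Maple: 6+21+24+17+25+24 = 117
… (46 more)
The minimum is 80.
One optimal route: Maple → Fern → Grove → North → Easton → Larch → Maple (or its reverse).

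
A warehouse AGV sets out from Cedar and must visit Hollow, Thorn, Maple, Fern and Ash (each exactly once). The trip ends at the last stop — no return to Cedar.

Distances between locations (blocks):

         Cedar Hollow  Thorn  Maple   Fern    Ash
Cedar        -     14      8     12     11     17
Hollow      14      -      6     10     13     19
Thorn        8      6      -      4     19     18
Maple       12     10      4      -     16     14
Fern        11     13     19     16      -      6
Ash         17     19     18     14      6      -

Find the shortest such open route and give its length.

There are 5! = 120 possible orderings.
Cedar → Hollow → Thorn → Maple → Fern → Ash: 14+6+4+16+6 = 46
Cedar → Hollow → Thorn → Maple → Ash → Fern: 14+6+4+14+6 = 44
Cedar → Hollow → Thorn → Fern → Maple → Ash: 14+6+19+16+14 = 69
Cedar → Hollow → Thorn → Fern → Ash → Maple: 14+6+19+6+14 = 59
Cedar → Hollow → Thorn → Ash → Maple → Fern: 14+6+18+14+16 = 68
Cedar → Hollow → Thorn → Ash → Fern → Maple: 14+6+18+6+16 = 60
Cedar → Hollow → Maple → Thorn → Fern → Ash: 14+10+4+19+6 = 53
Cedar → Hollow → Maple → Thorn → Ash → Fern: 14+10+4+18+6 = 52
Cedar → Hollow → Maple → Fern → Thorn → Ash: 14+10+16+19+18 = 77
Cedar → Hollow → Maple → Fern → Ash → Thorn: 14+10+16+6+18 = 64
Cedar → Hollow → Maple → Ash → Thorn → Fern: 14+10+14+18+19 = 75
Cedar → Hollow → Maple → Ash → Fern → Thorn: 14+10+14+6+19 = 63
Cedar → Hollow → Fern → Thorn → Maple → Ash: 14+13+19+4+14 = 64
Cedar → Hollow → Fern → Thorn → Ash → Maple: 14+13+19+18+14 = 78
… (106 more)
Cedar → Thorn → Maple → Hollow → Fern → Ash: 8+4+10+13+6 = 41  ← best
The minimum is 41.
One shortest path: Cedar → Thorn → Maple → Hollow → Fern → Ash.

Shortest open route: 41 blocks.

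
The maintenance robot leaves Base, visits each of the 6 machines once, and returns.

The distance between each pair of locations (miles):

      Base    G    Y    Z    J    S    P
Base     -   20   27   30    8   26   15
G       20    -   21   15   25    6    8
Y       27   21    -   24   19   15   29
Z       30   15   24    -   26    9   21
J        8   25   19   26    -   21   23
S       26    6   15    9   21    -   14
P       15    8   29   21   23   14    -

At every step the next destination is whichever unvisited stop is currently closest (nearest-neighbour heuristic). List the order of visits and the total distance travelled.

At Base the remaining stops are J 8, P 15, G 20, S 26, Y 27, Z 30; go to J.
At J the remaining stops are Y 19, S 21, P 23, G 25, Z 26; go to Y.
At Y the remaining stops are S 15, G 21, Z 24, P 29; go to S.
At S the remaining stops are G 6, Z 9, P 14; go to G.
At G the remaining stops are P 8, Z 15; go to P.
At P the remaining stops are Z 21; go to Z.
Return Z→Base: 30.
Total = 8 + 19 + 15 + 6 + 8 + 21 + 30 = 107.

107 miles along Base → J → Y → S → G → P → Z → Base.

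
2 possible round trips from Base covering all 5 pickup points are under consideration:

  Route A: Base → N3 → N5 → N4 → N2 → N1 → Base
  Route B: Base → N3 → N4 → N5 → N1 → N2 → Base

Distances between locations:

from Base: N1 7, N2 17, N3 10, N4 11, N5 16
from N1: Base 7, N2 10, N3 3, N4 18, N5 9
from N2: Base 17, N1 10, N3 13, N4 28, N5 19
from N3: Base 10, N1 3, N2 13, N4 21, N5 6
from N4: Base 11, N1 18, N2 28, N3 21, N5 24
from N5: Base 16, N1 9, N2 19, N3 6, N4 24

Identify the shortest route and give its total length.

Route A: 10 + 6 + 24 + 28 + 10 + 7 = 85
Route B: 10 + 21 + 24 + 9 + 10 + 17 = 91

Shortest is Route A, total 85.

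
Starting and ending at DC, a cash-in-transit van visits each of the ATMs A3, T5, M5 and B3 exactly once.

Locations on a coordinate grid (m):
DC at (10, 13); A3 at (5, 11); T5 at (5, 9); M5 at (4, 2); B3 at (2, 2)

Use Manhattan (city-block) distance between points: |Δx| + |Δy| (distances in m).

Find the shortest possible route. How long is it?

With 4 stops there are 4!/2 = 12 distinct round trips (a route and its reverse cost the same).
DC→A3→T5→M5→B3→DC: 7+2+8+2+19 = 38
DC→A3→T5→B3→M5→DC: 7+2+10+2+17 = 38
DC→A3→M5→T5→B3→DC: 7+10+8+10+19 = 54
DC→A3→M5→B3→T5→DC: 7+10+2+10+9 = 38
DC→A3→B3→T5→M5→DC: 7+12+10+8+17 = 54
DC→A3→B3→M5→T5→DC: 7+12+2+8+9 = 38
DC→T5→A3→M5→B3→DC: 9+2+10+2+19 = 42
DC→T5→A3→B3→M5→DC: 9+2+12+2+17 = 42
DC→T5→M5→A3→B3→DC: 9+8+10+12+19 = 58
DC→T5→B3→A3→M5→DC: 9+10+12+10+17 = 58
DC→M5→A3→T5→B3→DC: 17+10+2+10+19 = 58
DC→M5→T5→A3→B3→DC: 17+8+2+12+19 = 58
The minimum is 38.
One optimal route: DC → A3 → T5 → M5 → B3 → DC (or its reverse).

38 m — the shortest possible round trip.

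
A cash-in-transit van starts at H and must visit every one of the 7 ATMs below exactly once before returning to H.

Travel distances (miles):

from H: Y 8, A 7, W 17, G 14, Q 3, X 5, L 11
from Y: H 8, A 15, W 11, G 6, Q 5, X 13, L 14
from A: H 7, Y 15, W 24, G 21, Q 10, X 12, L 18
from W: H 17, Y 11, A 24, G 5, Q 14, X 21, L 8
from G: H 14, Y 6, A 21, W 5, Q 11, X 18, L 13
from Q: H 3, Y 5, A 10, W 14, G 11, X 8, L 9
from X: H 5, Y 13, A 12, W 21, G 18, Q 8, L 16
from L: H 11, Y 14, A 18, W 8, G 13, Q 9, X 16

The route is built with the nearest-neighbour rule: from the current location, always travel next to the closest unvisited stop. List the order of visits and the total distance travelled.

Total distance 62 miles via the nearest-neighbour route H → Q → Y → G → W → L → X → A → H.

From H: distances to unvisited — Q=3, X=5, A=7, Y=8, L=11, G=14, W=17. Nearest is Q (3).
From Q: distances to unvisited — Y=5, X=8, L=9, A=10, G=11, W=14. Nearest is Y (5).
From Y: distances to unvisited — G=6, W=11, X=13, L=14, A=15. Nearest is G (6).
From G: distances to unvisited — W=5, L=13, X=18, A=21. Nearest is W (5).
From W: distances to unvisited — L=8, X=21, A=24. Nearest is L (8).
From L: distances to unvisited — X=16, A=18. Nearest is X (16).
From X: distances to unvisited — A=12. Nearest is A (12).
Return A→H: 7.
Total = 3 + 5 + 6 + 5 + 8 + 16 + 12 + 7 = 62.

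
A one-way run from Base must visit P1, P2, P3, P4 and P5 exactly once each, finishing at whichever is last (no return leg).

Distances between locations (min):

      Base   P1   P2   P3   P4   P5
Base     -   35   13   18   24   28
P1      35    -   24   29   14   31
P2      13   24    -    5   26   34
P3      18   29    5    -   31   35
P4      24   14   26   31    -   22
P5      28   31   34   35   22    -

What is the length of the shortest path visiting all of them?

There are 5! = 120 possible orderings.
Base - P1 - P2 - P3 - P4 - P5: 35+24+5+31+22 = 117
Base - P1 - P2 - P3 - P5 - P4: 35+24+5+35+22 = 121
Base - P1 - P2 - P4 - P3 - P5: 35+24+26+31+35 = 151
Base - P1 - P2 - P4 - P5 - P3: 35+24+26+22+35 = 142
Base - P1 - P2 - P5 - P3 - P4: 35+24+34+35+31 = 159
Base - P1 - P2 - P5 - P4 - P3: 35+24+34+22+31 = 146
Base - P1 - P3 - P2 - P4 - P5: 35+29+5+26+22 = 117
Base - P1 - P3 - P2 - P5 - P4: 35+29+5+34+22 = 125
Base - P1 - P3 - P4 - P2 - P5: 35+29+31+26+34 = 155
Base - P1 - P3 - P4 - P5 - P2: 35+29+31+22+34 = 151
Base - P1 - P3 - P5 - P2 - P4: 35+29+35+34+26 = 159
Base - P1 - P3 - P5 - P4 - P2: 35+29+35+22+26 = 147
Base - P1 - P4 - P2 - P3 - P5: 35+14+26+5+35 = 115
Base - P1 - P4 - P2 - P5 - P3: 35+14+26+34+35 = 144
… (106 more)
Base - P2 - P3 - P1 - P4 - P5: 13+5+29+14+22 = 83  ← best
The minimum is 83.
One shortest path: Base → P2 → P3 → P1 → P4 → P5.

83 min — the minimum one-way total.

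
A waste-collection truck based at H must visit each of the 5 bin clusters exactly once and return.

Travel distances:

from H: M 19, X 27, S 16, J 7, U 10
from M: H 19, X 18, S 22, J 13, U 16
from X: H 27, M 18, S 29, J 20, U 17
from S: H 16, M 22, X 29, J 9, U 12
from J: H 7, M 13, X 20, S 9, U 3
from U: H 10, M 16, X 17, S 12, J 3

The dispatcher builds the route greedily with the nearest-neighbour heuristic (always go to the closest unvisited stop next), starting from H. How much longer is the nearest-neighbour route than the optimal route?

Excess over optimum: 7.

H: J=7, U=10, S=16, M=19, X=27 ⇒ J
J: U=3, S=9, M=13, X=20 ⇒ U
U: S=12, M=16, X=17 ⇒ S
S: M=22, X=29 ⇒ M
M: X=18 ⇒ X
NN route H → J → U → S → M → X → H costs 89.
Optimal: H → M → X → U → S → J → H costs 82 (by enumerating all 60 distinct tours).
Excess = 89 − 82 = 7.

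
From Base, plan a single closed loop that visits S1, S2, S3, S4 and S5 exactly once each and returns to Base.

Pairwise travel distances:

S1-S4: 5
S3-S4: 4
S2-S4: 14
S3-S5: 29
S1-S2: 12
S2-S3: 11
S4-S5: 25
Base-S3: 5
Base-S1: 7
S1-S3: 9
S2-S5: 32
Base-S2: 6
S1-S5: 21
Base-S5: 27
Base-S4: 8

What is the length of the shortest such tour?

Base-S1-S2-S3-S4-S5-Base: 7+12+11+4+25+27 = 86
Base-S1-S2-S3-S5-S4-Base: 7+12+11+29+25+8 = 92
Base-S1-S2-S4-S3-S5-Base: 7+12+14+4+29+27 = 93
Base-S1-S2-S4-S5-S3-Base: 7+12+14+25+29+5 = 92
Base-S1-S2-S5-S3-S4-Base: 7+12+32+29+4+8 = 92
Base-S1-S2-S5-S4-S3-Base: 7+12+32+25+4+5 = 85
Base-S1-S3-S2-S4-S5-Base: 7+9+11+14+25+27 = 93
Base-S1-S3-S2-S5-S4-Base: 7+9+11+32+25+8 = 92
Base-S1-S3-S4-S2-S5-Base: 7+9+4+14+32+27 = 93
Base-S1-S3-S4-S5-S2-Base: 7+9+4+25+32+6 = 83
Base-S1-S3-S5-S2-S4-Base: 7+9+29+32+14+8 = 99
Base-S1-S3-S5-S4-S2-Base: 7+9+29+25+14+6 = 90
Base-S1-S4-S2-S3-S5-Base: 7+5+14+11+29+27 = 93
Base-S1-S4-S2-S5-S3-Base: 7+5+14+32+29+5 = 92
… (46 more)
Base-S2-S1-S5-S4-S3-Base: 6+12+21+25+4+5 = 73  ← best
The minimum is 73.
One optimal route: Base → S2 → S1 → S5 → S4 → S3 → Base (or its reverse).

Minimum total distance: 73.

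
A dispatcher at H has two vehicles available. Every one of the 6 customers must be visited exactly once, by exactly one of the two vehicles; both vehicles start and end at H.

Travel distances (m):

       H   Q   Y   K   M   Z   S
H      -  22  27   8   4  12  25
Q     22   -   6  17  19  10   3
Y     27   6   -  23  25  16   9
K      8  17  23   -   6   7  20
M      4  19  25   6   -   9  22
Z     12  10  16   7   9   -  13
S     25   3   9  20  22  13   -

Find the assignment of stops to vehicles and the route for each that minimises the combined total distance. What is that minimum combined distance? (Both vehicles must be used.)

Minimum combined distance: 72 m.

Try each way of splitting the stops between the two vehicles (each non-empty) and, for each split, find the best tour for each vehicle:
  {Q} + {Y, K, M, Z, S}: 44 + 66 = 110
  {Y} + {Q, K, M, Z, S}: 54 + 54 = 108
  {Q, Y} + {K, M, Z, S}: 55 + 54 = 109
  {K} + {Q, Y, M, Z, S}: 16 + 62 = 78
  {Q, K} + {Y, M, Z, S}: 47 + 62 = 109
  {Y, K} + {Q, M, Z, S}: 58 + 51 = 109
  … (31 splits in total)
  {M} + {Q, Y, K, Z, S}: 8 + 64 = 72  ← best
Best: vehicle 1 H → M → H = 8; vehicle 2 H → Y → Q → S → Z → K → H = 64; combined 72.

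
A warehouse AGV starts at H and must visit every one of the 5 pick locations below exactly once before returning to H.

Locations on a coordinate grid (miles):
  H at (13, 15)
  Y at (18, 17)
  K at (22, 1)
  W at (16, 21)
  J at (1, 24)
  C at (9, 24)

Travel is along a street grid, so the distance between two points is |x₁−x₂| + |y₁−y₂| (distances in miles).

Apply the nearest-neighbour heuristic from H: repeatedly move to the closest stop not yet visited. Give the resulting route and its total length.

98 miles along H → Y → W → C → J → K → H.

From H: distances to unvisited — Y=7, W=9, C=13, J=21, K=23. Nearest is Y (7).
From Y: distances to unvisited — W=6, C=16, K=20, J=24. Nearest is W (6).
From W: distances to unvisited — C=10, J=18, K=26. Nearest is C (10).
From C: distances to unvisited — J=8, K=36. Nearest is J (8).
From J: distances to unvisited — K=44. Nearest is K (44).
Return K→H: 23.
Total = 7 + 6 + 10 + 8 + 44 + 23 = 98.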